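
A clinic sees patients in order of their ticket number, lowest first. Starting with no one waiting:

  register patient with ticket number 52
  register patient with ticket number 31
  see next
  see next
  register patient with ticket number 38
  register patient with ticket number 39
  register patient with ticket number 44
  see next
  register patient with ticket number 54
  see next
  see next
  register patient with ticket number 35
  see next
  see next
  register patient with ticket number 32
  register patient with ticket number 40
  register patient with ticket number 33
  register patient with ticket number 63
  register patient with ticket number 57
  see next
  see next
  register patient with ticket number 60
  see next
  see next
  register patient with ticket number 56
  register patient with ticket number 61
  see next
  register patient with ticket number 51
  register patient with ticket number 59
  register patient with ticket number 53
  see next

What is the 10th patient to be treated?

40

insert 52 → {52}
insert 31 → {31, 52}
see next → 31; now {52}
see next → 52; now {}
insert 38 → {38}
insert 39 → {38, 39}
insert 44 → {38, 39, 44}
see next → 38; now {39, 44}
insert 54 → {39, 44, 54}
see next → 39; now {44, 54}
see next → 44; now {54}
insert 35 → {35, 54}
see next → 35; now {54}
see next → 54; now {}
insert 32 → {32}
insert 40 → {32, 40}
insert 33 → {32, 33, 40}
insert 63 → {32, 33, 40, 63}
insert 57 → {32, 33, 40, 57, 63}
see next → 32; now {33, 40, 57, 63}
see next → 33; now {40, 57, 63}
insert 60 → {40, 57, 60, 63}
see next → 40; now {57, 60, 63}
see next → 57; now {60, 63}
insert 56 → {56, 60, 63}
insert 61 → {56, 60, 61, 63}
see next → 56; now {60, 61, 63}
insert 51 → {51, 60, 61, 63}
insert 59 → {51, 59, 60, 61, 63}
insert 53 → {51, 53, 59, 60, 61, 63}
see next → 51; now {53, 59, 60, 61, 63}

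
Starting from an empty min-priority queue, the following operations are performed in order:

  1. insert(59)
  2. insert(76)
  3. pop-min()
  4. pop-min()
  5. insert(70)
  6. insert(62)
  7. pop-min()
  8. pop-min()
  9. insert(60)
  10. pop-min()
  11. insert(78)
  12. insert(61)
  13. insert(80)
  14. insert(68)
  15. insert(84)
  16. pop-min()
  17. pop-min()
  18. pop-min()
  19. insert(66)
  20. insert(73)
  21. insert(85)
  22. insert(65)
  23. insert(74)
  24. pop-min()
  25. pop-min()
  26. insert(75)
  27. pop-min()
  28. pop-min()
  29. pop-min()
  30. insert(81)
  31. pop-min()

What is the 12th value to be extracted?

insert 59 → {59}
insert 76 → {59, 76}
pop-min → 59; now {76}
pop-min → 76; now {}
insert 70 → {70}
insert 62 → {62, 70}
pop-min → 62; now {70}
pop-min → 70; now {}
insert 60 → {60}
pop-min → 60; now {}
insert 78 → {78}
insert 61 → {61, 78}
insert 80 → {61, 78, 80}
insert 68 → {61, 68, 78, 80}
insert 84 → {61, 68, 78, 80, 84}
pop-min → 61; now {68, 78, 80, 84}
pop-min → 68; now {78, 80, 84}
pop-min → 78; now {80, 84}
insert 66 → {66, 80, 84}
insert 73 → {66, 73, 80, 84}
insert 85 → {66, 73, 80, 84, 85}
insert 65 → {65, 66, 73, 80, 84, 85}
insert 74 → {65, 66, 73, 74, 80, 84, 85}
pop-min → 65; now {66, 73, 74, 80, 84, 85}
pop-min → 66; now {73, 74, 80, 84, 85}
insert 75 → {73, 74, 75, 80, 84, 85}
pop-min → 73; now {74, 75, 80, 84, 85}
pop-min → 74; now {75, 80, 84, 85}
pop-min → 75; now {80, 84, 85}
insert 81 → {80, 81, 84, 85}
pop-min → 80; now {81, 84, 85}

74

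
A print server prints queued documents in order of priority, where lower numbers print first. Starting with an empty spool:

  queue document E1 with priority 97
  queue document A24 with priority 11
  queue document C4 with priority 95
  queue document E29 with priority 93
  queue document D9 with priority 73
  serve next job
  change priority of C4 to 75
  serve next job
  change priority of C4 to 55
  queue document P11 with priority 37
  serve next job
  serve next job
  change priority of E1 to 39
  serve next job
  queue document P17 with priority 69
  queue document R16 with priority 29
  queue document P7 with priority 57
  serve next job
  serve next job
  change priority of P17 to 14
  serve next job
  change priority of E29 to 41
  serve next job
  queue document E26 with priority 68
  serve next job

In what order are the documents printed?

A24 → D9 → P11 → C4 → E1 → R16 → P7 → P17 → E29 → E26

add E1 (priority 97) → {E1:97}
add A24 (priority 11) → {A24:11, E1:97}
add C4 (priority 95) → {A24:11, C4:95, E1:97}
add E29 (priority 93) → {A24:11, E29:93, C4:95, E1:97}
add D9 (priority 73) → {A24:11, D9:73, E29:93, C4:95, E1:97}
serve next job → A24; now {D9:73, E29:93, C4:95, E1:97}
update C4 to priority 75 → {D9:73, C4:75, E29:93, E1:97}
serve next job → D9; now {C4:75, E29:93, E1:97}
update C4 to priority 55 → {C4:55, E29:93, E1:97}
add P11 (priority 37) → {P11:37, C4:55, E29:93, E1:97}
serve next job → P11; now {C4:55, E29:93, E1:97}
serve next job → C4; now {E29:93, E1:97}
update E1 to priority 39 → {E1:39, E29:93}
serve next job → E1; now {E29:93}
add P17 (priority 69) → {P17:69, E29:93}
add R16 (priority 29) → {R16:29, P17:69, E29:93}
add P7 (priority 57) → {R16:29, P7:57, P17:69, E29:93}
serve next job → R16; now {P7:57, P17:69, E29:93}
serve next job → P7; now {P17:69, E29:93}
update P17 to priority 14 → {P17:14, E29:93}
serve next job → P17; now {E29:93}
update E29 to priority 41 → {E29:41}
serve next job → E29; now {}
add E26 (priority 68) → {E26:68}
serve next job → E26; now {}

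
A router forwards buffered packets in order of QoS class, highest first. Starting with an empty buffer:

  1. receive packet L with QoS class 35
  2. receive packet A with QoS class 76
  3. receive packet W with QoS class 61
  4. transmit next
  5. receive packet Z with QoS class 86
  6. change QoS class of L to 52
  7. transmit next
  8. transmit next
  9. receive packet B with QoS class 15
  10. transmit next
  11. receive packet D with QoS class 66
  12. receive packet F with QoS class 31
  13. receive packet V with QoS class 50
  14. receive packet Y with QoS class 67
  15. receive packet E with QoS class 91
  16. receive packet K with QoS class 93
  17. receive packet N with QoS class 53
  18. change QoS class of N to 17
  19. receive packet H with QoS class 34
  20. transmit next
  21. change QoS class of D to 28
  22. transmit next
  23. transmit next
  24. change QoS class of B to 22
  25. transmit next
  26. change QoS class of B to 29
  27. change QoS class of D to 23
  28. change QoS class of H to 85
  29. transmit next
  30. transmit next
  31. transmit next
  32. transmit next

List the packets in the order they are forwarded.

A → Z → W → L → K → E → Y → V → H → F → B → D

add L (QoS class 35) → {L:35}
add A (QoS class 76) → {A:76, L:35}
add W (QoS class 61) → {A:76, W:61, L:35}
transmit next → A; now {W:61, L:35}
add Z (QoS class 86) → {Z:86, W:61, L:35}
update L to QoS class 52 → {Z:86, W:61, L:52}
transmit next → Z; now {W:61, L:52}
transmit next → W; now {L:52}
add B (QoS class 15) → {L:52, B:15}
transmit next → L; now {B:15}
add D (QoS class 66) → {D:66, B:15}
add F (QoS class 31) → {D:66, F:31, B:15}
add V (QoS class 50) → {D:66, V:50, F:31, B:15}
add Y (QoS class 67) → {Y:67, D:66, V:50, F:31, B:15}
add E (QoS class 91) → {E:91, Y:67, D:66, V:50, F:31, B:15}
add K (QoS class 93) → {K:93, E:91, Y:67, D:66, V:50, F:31, B:15}
add N (QoS class 53) → {K:93, E:91, Y:67, D:66, N:53, V:50, F:31, B:15}
update N to QoS class 17 → {K:93, E:91, Y:67, D:66, V:50, F:31, N:17, B:15}
add H (QoS class 34) → {K:93, E:91, Y:67, D:66, V:50, H:34, F:31, N:17, B:15}
transmit next → K; now {E:91, Y:67, D:66, V:50, H:34, F:31, N:17, B:15}
update D to QoS class 28 → {E:91, Y:67, V:50, H:34, F:31, D:28, N:17, B:15}
transmit next → E; now {Y:67, V:50, H:34, F:31, D:28, N:17, B:15}
transmit next → Y; now {V:50, H:34, F:31, D:28, N:17, B:15}
update B to QoS class 22 → {V:50, H:34, F:31, D:28, B:22, N:17}
transmit next → V; now {H:34, F:31, D:28, B:22, N:17}
update B to QoS class 29 → {H:34, F:31, B:29, D:28, N:17}
update D to QoS class 23 → {H:34, F:31, B:29, D:23, N:17}
update H to QoS class 85 → {H:85, F:31, B:29, D:23, N:17}
transmit next → H; now {F:31, B:29, D:23, N:17}
transmit next → F; now {B:29, D:23, N:17}
transmit next → B; now {D:23, N:17}
transmit next → D; now {N:17}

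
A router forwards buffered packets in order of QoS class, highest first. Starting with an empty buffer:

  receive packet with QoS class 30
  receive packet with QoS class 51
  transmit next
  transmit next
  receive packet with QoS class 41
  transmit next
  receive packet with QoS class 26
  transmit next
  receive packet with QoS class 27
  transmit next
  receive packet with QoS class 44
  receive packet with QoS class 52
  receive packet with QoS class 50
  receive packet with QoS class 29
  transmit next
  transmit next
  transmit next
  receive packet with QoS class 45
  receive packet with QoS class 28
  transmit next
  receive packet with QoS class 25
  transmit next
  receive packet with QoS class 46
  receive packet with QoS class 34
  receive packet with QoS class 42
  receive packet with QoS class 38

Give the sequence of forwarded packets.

insert 30 → {30}
insert 51 → {51, 30}
transmit next → 51; now {30}
transmit next → 30; now {}
insert 41 → {41}
transmit next → 41; now {}
insert 26 → {26}
transmit next → 26; now {}
insert 27 → {27}
transmit next → 27; now {}
insert 44 → {44}
insert 52 → {52, 44}
insert 50 → {52, 50, 44}
insert 29 → {52, 50, 44, 29}
transmit next → 52; now {50, 44, 29}
transmit next → 50; now {44, 29}
transmit next → 44; now {29}
insert 45 → {45, 29}
insert 28 → {45, 29, 28}
transmit next → 45; now {29, 28}
insert 25 → {29, 28, 25}
transmit next → 29; now {28, 25}
insert 46 → {46, 28, 25}
insert 34 → {46, 34, 28, 25}
insert 42 → {46, 42, 34, 28, 25}
insert 38 → {46, 42, 38, 34, 28, 25}

51 → 30 → 41 → 26 → 27 → 52 → 50 → 44 → 45 → 29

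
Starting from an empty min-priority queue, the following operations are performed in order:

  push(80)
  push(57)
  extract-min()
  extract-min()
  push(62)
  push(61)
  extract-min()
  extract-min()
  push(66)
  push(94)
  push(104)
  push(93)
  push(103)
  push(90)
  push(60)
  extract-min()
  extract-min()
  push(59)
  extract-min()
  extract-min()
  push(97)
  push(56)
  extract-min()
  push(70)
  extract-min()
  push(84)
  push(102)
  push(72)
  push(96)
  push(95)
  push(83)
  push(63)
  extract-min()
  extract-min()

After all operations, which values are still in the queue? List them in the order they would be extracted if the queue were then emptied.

insert 80 → {80}
insert 57 → {57, 80}
extract-min → 57; now {80}
extract-min → 80; now {}
insert 62 → {62}
insert 61 → {61, 62}
extract-min → 61; now {62}
extract-min → 62; now {}
insert 66 → {66}
insert 94 → {66, 94}
insert 104 → {66, 94, 104}
insert 93 → {66, 93, 94, 104}
insert 103 → {66, 93, 94, 103, 104}
insert 90 → {66, 90, 93, 94, 103, 104}
insert 60 → {60, 66, 90, 93, 94, 103, 104}
extract-min → 60; now {66, 90, 93, 94, 103, 104}
extract-min → 66; now {90, 93, 94, 103, 104}
insert 59 → {59, 90, 93, 94, 103, 104}
extract-min → 59; now {90, 93, 94, 103, 104}
extract-min → 90; now {93, 94, 103, 104}
insert 97 → {93, 94, 97, 103, 104}
insert 56 → {56, 93, 94, 97, 103, 104}
extract-min → 56; now {93, 94, 97, 103, 104}
insert 70 → {70, 93, 94, 97, 103, 104}
extract-min → 70; now {93, 94, 97, 103, 104}
insert 84 → {84, 93, 94, 97, 103, 104}
insert 102 → {84, 93, 94, 97, 102, 103, 104}
insert 72 → {72, 84, 93, 94, 97, 102, 103, 104}
insert 96 → {72, 84, 93, 94, 96, 97, 102, 103, 104}
insert 95 → {72, 84, 93, 94, 95, 96, 97, 102, 103, 104}
insert 83 → {72, 83, 84, 93, 94, 95, 96, 97, 102, 103, 104}
insert 63 → {63, 72, 83, 84, 93, 94, 95, 96, 97, 102, 103, 104}
extract-min → 63; now {72, 83, 84, 93, 94, 95, 96, 97, 102, 103, 104}
extract-min → 72; now {83, 84, 93, 94, 95, 96, 97, 102, 103, 104}

83 → 84 → 93 → 94 → 95 → 96 → 97 → 102 → 103 → 104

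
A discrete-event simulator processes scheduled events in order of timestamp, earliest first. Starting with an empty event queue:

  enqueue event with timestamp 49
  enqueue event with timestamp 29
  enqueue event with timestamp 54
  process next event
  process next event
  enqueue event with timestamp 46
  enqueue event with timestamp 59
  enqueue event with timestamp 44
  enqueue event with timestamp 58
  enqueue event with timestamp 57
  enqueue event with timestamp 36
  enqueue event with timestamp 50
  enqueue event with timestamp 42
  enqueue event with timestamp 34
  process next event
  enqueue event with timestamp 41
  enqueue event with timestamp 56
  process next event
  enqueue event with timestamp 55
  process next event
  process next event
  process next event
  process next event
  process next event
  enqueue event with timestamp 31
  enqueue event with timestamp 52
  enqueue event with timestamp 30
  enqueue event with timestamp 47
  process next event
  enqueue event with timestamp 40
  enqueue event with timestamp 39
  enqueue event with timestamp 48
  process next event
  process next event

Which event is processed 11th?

insert 49 → {49}
insert 29 → {29, 49}
insert 54 → {29, 49, 54}
process next event → 29; now {49, 54}
process next event → 49; now {54}
insert 46 → {46, 54}
insert 59 → {46, 54, 59}
insert 44 → {44, 46, 54, 59}
insert 58 → {44, 46, 54, 58, 59}
insert 57 → {44, 46, 54, 57, 58, 59}
insert 36 → {36, 44, 46, 54, 57, 58, 59}
insert 50 → {36, 44, 46, 50, 54, 57, 58, 59}
insert 42 → {36, 42, 44, 46, 50, 54, 57, 58, 59}
insert 34 → {34, 36, 42, 44, 46, 50, 54, 57, 58, 59}
process next event → 34; now {36, 42, 44, 46, 50, 54, 57, 58, 59}
insert 41 → {36, 41, 42, 44, 46, 50, 54, 57, 58, 59}
insert 56 → {36, 41, 42, 44, 46, 50, 54, 56, 57, 58, 59}
process next event → 36; now {41, 42, 44, 46, 50, 54, 56, 57, 58, 59}
insert 55 → {41, 42, 44, 46, 50, 54, 55, 56, 57, 58, 59}
process next event → 41; now {42, 44, 46, 50, 54, 55, 56, 57, 58, 59}
process next event → 42; now {44, 46, 50, 54, 55, 56, 57, 58, 59}
process next event → 44; now {46, 50, 54, 55, 56, 57, 58, 59}
process next event → 46; now {50, 54, 55, 56, 57, 58, 59}
process next event → 50; now {54, 55, 56, 57, 58, 59}
insert 31 → {31, 54, 55, 56, 57, 58, 59}
insert 52 → {31, 52, 54, 55, 56, 57, 58, 59}
insert 30 → {30, 31, 52, 54, 55, 56, 57, 58, 59}
insert 47 → {30, 31, 47, 52, 54, 55, 56, 57, 58, 59}
process next event → 30; now {31, 47, 52, 54, 55, 56, 57, 58, 59}
insert 40 → {31, 40, 47, 52, 54, 55, 56, 57, 58, 59}
insert 39 → {31, 39, 40, 47, 52, 54, 55, 56, 57, 58, 59}
insert 48 → {31, 39, 40, 47, 48, 52, 54, 55, 56, 57, 58, 59}
process next event → 31; now {39, 40, 47, 48, 52, 54, 55, 56, 57, 58, 59}
process next event → 39; now {40, 47, 48, 52, 54, 55, 56, 57, 58, 59}

31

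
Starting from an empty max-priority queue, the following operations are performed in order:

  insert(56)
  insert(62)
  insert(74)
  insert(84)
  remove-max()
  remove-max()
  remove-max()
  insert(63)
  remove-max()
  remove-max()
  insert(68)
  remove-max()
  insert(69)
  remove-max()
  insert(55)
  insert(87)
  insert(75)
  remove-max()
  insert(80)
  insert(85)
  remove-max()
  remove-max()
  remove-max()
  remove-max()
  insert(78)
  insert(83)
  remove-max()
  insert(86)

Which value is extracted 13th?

insert 56 → {56}
insert 62 → {62, 56}
insert 74 → {74, 62, 56}
insert 84 → {84, 74, 62, 56}
remove-max → 84; now {74, 62, 56}
remove-max → 74; now {62, 56}
remove-max → 62; now {56}
insert 63 → {63, 56}
remove-max → 63; now {56}
remove-max → 56; now {}
insert 68 → {68}
remove-max → 68; now {}
insert 69 → {69}
remove-max → 69; now {}
insert 55 → {55}
insert 87 → {87, 55}
insert 75 → {87, 75, 55}
remove-max → 87; now {75, 55}
insert 80 → {80, 75, 55}
insert 85 → {85, 80, 75, 55}
remove-max → 85; now {80, 75, 55}
remove-max → 80; now {75, 55}
remove-max → 75; now {55}
remove-max → 55; now {}
insert 78 → {78}
insert 83 → {83, 78}
remove-max → 83; now {78}
insert 86 → {86, 78}

83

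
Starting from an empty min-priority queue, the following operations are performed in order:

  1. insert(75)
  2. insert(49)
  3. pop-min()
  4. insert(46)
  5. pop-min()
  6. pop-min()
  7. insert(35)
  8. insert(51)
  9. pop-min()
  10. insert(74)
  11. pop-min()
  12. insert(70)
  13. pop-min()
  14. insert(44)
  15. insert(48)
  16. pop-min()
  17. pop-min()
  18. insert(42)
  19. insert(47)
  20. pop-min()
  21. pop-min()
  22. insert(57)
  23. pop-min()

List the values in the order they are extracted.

insert 75 → {75}
insert 49 → {49, 75}
pop-min → 49; now {75}
insert 46 → {46, 75}
pop-min → 46; now {75}
pop-min → 75; now {}
insert 35 → {35}
insert 51 → {35, 51}
pop-min → 35; now {51}
insert 74 → {51, 74}
pop-min → 51; now {74}
insert 70 → {70, 74}
pop-min → 70; now {74}
insert 44 → {44, 74}
insert 48 → {44, 48, 74}
pop-min → 44; now {48, 74}
pop-min → 48; now {74}
insert 42 → {42, 74}
insert 47 → {42, 47, 74}
pop-min → 42; now {47, 74}
pop-min → 47; now {74}
insert 57 → {57, 74}
pop-min → 57; now {74}

49, 46, 75, 35, 51, 70, 44, 48, 42, 47, 57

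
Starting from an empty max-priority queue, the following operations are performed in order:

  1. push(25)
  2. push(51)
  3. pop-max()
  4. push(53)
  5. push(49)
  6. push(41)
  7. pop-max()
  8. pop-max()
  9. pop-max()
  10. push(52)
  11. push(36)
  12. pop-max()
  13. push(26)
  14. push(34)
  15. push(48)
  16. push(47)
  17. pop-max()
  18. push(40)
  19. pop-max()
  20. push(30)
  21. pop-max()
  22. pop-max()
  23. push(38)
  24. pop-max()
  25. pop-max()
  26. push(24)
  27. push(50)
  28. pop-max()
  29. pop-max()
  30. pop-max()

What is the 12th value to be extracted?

insert 25 → {25}
insert 51 → {51, 25}
pop-max → 51; now {25}
insert 53 → {53, 25}
insert 49 → {53, 49, 25}
insert 41 → {53, 49, 41, 25}
pop-max → 53; now {49, 41, 25}
pop-max → 49; now {41, 25}
pop-max → 41; now {25}
insert 52 → {52, 25}
insert 36 → {52, 36, 25}
pop-max → 52; now {36, 25}
insert 26 → {36, 26, 25}
insert 34 → {36, 34, 26, 25}
insert 48 → {48, 36, 34, 26, 25}
insert 47 → {48, 47, 36, 34, 26, 25}
pop-max → 48; now {47, 36, 34, 26, 25}
insert 40 → {47, 40, 36, 34, 26, 25}
pop-max → 47; now {40, 36, 34, 26, 25}
insert 30 → {40, 36, 34, 30, 26, 25}
pop-max → 40; now {36, 34, 30, 26, 25}
pop-max → 36; now {34, 30, 26, 25}
insert 38 → {38, 34, 30, 26, 25}
pop-max → 38; now {34, 30, 26, 25}
pop-max → 34; now {30, 26, 25}
insert 24 → {30, 26, 25, 24}
insert 50 → {50, 30, 26, 25, 24}
pop-max → 50; now {30, 26, 25, 24}
pop-max → 30; now {26, 25, 24}
pop-max → 26; now {25, 24}

50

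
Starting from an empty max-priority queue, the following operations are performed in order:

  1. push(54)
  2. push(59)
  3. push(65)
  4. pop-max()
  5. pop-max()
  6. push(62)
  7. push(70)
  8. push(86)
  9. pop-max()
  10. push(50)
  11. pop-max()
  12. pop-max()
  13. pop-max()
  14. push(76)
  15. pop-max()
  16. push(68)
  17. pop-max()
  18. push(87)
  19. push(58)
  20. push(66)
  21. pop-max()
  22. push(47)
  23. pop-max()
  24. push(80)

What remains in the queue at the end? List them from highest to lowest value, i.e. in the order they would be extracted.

insert 54 → {54}
insert 59 → {59, 54}
insert 65 → {65, 59, 54}
pop-max → 65; now {59, 54}
pop-max → 59; now {54}
insert 62 → {62, 54}
insert 70 → {70, 62, 54}
insert 86 → {86, 70, 62, 54}
pop-max → 86; now {70, 62, 54}
insert 50 → {70, 62, 54, 50}
pop-max → 70; now {62, 54, 50}
pop-max → 62; now {54, 50}
pop-max → 54; now {50}
insert 76 → {76, 50}
pop-max → 76; now {50}
insert 68 → {68, 50}
pop-max → 68; now {50}
insert 87 → {87, 50}
insert 58 → {87, 58, 50}
insert 66 → {87, 66, 58, 50}
pop-max → 87; now {66, 58, 50}
insert 47 → {66, 58, 50, 47}
pop-max → 66; now {58, 50, 47}
insert 80 → {80, 58, 50, 47}

[80, 58, 50, 47]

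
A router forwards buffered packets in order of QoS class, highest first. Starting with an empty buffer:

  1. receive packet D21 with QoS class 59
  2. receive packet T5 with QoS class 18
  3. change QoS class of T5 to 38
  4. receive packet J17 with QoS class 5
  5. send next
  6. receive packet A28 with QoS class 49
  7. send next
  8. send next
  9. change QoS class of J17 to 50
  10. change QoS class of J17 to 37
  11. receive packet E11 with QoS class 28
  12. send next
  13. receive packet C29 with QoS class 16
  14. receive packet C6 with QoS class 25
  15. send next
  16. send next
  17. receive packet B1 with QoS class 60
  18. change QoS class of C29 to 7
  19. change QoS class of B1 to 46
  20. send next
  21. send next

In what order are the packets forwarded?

D21, A28, T5, J17, E11, C6, B1, C29

add D21 (QoS class 59) → {D21:59}
add T5 (QoS class 18) → {D21:59, T5:18}
update T5 to QoS class 38 → {D21:59, T5:38}
add J17 (QoS class 5) → {D21:59, T5:38, J17:5}
send next → D21; now {T5:38, J17:5}
add A28 (QoS class 49) → {A28:49, T5:38, J17:5}
send next → A28; now {T5:38, J17:5}
send next → T5; now {J17:5}
update J17 to QoS class 50 → {J17:50}
update J17 to QoS class 37 → {J17:37}
add E11 (QoS class 28) → {J17:37, E11:28}
send next → J17; now {E11:28}
add C29 (QoS class 16) → {E11:28, C29:16}
add C6 (QoS class 25) → {E11:28, C6:25, C29:16}
send next → E11; now {C6:25, C29:16}
send next → C6; now {C29:16}
add B1 (QoS class 60) → {B1:60, C29:16}
update C29 to QoS class 7 → {B1:60, C29:7}
update B1 to QoS class 46 → {B1:46, C29:7}
send next → B1; now {C29:7}
send next → C29; now {}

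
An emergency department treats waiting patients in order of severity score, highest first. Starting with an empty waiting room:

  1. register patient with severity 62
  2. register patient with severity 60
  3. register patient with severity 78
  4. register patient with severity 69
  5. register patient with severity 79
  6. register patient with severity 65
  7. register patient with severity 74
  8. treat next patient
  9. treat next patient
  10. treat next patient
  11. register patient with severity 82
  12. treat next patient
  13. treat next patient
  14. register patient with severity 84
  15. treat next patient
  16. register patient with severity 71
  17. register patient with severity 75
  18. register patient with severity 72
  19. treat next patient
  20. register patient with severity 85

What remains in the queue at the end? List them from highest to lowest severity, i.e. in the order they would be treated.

insert 62 → {62}
insert 60 → {62, 60}
insert 78 → {78, 62, 60}
insert 69 → {78, 69, 62, 60}
insert 79 → {79, 78, 69, 62, 60}
insert 65 → {79, 78, 69, 65, 62, 60}
insert 74 → {79, 78, 74, 69, 65, 62, 60}
treat next patient → 79; now {78, 74, 69, 65, 62, 60}
treat next patient → 78; now {74, 69, 65, 62, 60}
treat next patient → 74; now {69, 65, 62, 60}
insert 82 → {82, 69, 65, 62, 60}
treat next patient → 82; now {69, 65, 62, 60}
treat next patient → 69; now {65, 62, 60}
insert 84 → {84, 65, 62, 60}
treat next patient → 84; now {65, 62, 60}
insert 71 → {71, 65, 62, 60}
insert 75 → {75, 71, 65, 62, 60}
insert 72 → {75, 72, 71, 65, 62, 60}
treat next patient → 75; now {72, 71, 65, 62, 60}
insert 85 → {85, 72, 71, 65, 62, 60}

[85, 72, 71, 65, 62, 60]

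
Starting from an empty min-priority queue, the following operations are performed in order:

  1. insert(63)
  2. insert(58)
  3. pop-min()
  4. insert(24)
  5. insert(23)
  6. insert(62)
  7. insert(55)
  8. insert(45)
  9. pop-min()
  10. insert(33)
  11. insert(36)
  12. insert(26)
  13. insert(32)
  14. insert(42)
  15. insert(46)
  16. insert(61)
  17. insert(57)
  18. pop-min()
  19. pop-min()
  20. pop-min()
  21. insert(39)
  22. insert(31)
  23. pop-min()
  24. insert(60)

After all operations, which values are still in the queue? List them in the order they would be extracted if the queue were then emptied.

insert 63 → {63}
insert 58 → {58, 63}
pop-min → 58; now {63}
insert 24 → {24, 63}
insert 23 → {23, 24, 63}
insert 62 → {23, 24, 62, 63}
insert 55 → {23, 24, 55, 62, 63}
insert 45 → {23, 24, 45, 55, 62, 63}
pop-min → 23; now {24, 45, 55, 62, 63}
insert 33 → {24, 33, 45, 55, 62, 63}
insert 36 → {24, 33, 36, 45, 55, 62, 63}
insert 26 → {24, 26, 33, 36, 45, 55, 62, 63}
insert 32 → {24, 26, 32, 33, 36, 45, 55, 62, 63}
insert 42 → {24, 26, 32, 33, 36, 42, 45, 55, 62, 63}
insert 46 → {24, 26, 32, 33, 36, 42, 45, 46, 55, 62, 63}
insert 61 → {24, 26, 32, 33, 36, 42, 45, 46, 55, 61, 62, 63}
insert 57 → {24, 26, 32, 33, 36, 42, 45, 46, 55, 57, 61, 62, 63}
pop-min → 24; now {26, 32, 33, 36, 42, 45, 46, 55, 57, 61, 62, 63}
pop-min → 26; now {32, 33, 36, 42, 45, 46, 55, 57, 61, 62, 63}
pop-min → 32; now {33, 36, 42, 45, 46, 55, 57, 61, 62, 63}
insert 39 → {33, 36, 39, 42, 45, 46, 55, 57, 61, 62, 63}
insert 31 → {31, 33, 36, 39, 42, 45, 46, 55, 57, 61, 62, 63}
pop-min → 31; now {33, 36, 39, 42, 45, 46, 55, 57, 61, 62, 63}
insert 60 → {33, 36, 39, 42, 45, 46, 55, 57, 60, 61, 62, 63}

33 → 36 → 39 → 42 → 45 → 46 → 55 → 57 → 60 → 61 → 62 → 63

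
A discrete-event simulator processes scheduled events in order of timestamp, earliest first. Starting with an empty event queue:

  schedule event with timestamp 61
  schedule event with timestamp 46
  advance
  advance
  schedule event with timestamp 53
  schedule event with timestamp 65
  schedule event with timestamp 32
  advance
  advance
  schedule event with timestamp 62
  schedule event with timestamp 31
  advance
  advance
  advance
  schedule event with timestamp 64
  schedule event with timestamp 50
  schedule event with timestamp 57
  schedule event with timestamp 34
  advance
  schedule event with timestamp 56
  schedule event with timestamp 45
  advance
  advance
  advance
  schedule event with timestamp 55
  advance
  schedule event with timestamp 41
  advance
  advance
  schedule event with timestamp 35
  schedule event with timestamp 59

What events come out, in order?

46, 61, 32, 53, 31, 62, 65, 34, 45, 50, 56, 55, 41, 57

insert 61 → {61}
insert 46 → {46, 61}
advance → 46; now {61}
advance → 61; now {}
insert 53 → {53}
insert 65 → {53, 65}
insert 32 → {32, 53, 65}
advance → 32; now {53, 65}
advance → 53; now {65}
insert 62 → {62, 65}
insert 31 → {31, 62, 65}
advance → 31; now {62, 65}
advance → 62; now {65}
advance → 65; now {}
insert 64 → {64}
insert 50 → {50, 64}
insert 57 → {50, 57, 64}
insert 34 → {34, 50, 57, 64}
advance → 34; now {50, 57, 64}
insert 56 → {50, 56, 57, 64}
insert 45 → {45, 50, 56, 57, 64}
advance → 45; now {50, 56, 57, 64}
advance → 50; now {56, 57, 64}
advance → 56; now {57, 64}
insert 55 → {55, 57, 64}
advance → 55; now {57, 64}
insert 41 → {41, 57, 64}
advance → 41; now {57, 64}
advance → 57; now {64}
insert 35 → {35, 64}
insert 59 → {35, 59, 64}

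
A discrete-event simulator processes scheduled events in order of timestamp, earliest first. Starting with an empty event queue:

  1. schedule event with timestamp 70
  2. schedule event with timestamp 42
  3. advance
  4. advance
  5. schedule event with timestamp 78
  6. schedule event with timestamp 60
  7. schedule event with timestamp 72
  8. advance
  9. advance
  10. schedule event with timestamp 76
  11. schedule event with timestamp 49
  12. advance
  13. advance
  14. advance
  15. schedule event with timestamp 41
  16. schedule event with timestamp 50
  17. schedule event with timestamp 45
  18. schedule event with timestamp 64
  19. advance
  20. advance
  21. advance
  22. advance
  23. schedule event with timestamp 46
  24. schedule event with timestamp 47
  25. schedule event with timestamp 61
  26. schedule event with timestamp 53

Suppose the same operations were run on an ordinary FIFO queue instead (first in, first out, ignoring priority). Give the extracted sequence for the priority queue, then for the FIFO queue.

priority queue: 42 → 70 → 60 → 72 → 49 → 76 → 78 → 41 → 45 → 50 → 64; FIFO queue: 70 → 42 → 78 → 60 → 72 → 76 → 49 → 41 → 50 → 45 → 64

insert 70 → {70}
insert 42 → {42, 70}
advance → 42; now {70}
advance → 70; now {}
insert 78 → {78}
insert 60 → {60, 78}
insert 72 → {60, 72, 78}
advance → 60; now {72, 78}
advance → 72; now {78}
insert 76 → {76, 78}
insert 49 → {49, 76, 78}
advance → 49; now {76, 78}
advance → 76; now {78}
advance → 78; now {}
insert 41 → {41}
insert 50 → {41, 50}
insert 45 → {41, 45, 50}
insert 64 → {41, 45, 50, 64}
advance → 41; now {45, 50, 64}
advance → 45; now {50, 64}
advance → 50; now {64}
advance → 64; now {}
insert 46 → {46}
insert 47 → {46, 47}
insert 61 → {46, 47, 61}
insert 53 → {46, 47, 53, 61}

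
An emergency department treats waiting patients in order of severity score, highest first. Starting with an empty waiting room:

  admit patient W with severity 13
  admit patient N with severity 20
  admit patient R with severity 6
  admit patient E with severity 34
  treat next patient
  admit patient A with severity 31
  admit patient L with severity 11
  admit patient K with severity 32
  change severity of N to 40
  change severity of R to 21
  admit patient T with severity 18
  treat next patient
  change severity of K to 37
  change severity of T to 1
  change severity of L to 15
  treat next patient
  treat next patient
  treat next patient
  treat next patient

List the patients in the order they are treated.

add W (severity 13) → {W:13}
add N (severity 20) → {N:20, W:13}
add R (severity 6) → {N:20, W:13, R:6}
add E (severity 34) → {E:34, N:20, W:13, R:6}
treat next patient → E; now {N:20, W:13, R:6}
add A (severity 31) → {A:31, N:20, W:13, R:6}
add L (severity 11) → {A:31, N:20, W:13, L:11, R:6}
add K (severity 32) → {K:32, A:31, N:20, W:13, L:11, R:6}
update N to severity 40 → {N:40, K:32, A:31, W:13, L:11, R:6}
update R to severity 21 → {N:40, K:32, A:31, R:21, W:13, L:11}
add T (severity 18) → {N:40, K:32, A:31, R:21, T:18, W:13, L:11}
treat next patient → N; now {K:32, A:31, R:21, T:18, W:13, L:11}
update K to severity 37 → {K:37, A:31, R:21, T:18, W:13, L:11}
update T to severity 1 → {K:37, A:31, R:21, W:13, L:11, T:1}
update L to severity 15 → {K:37, A:31, R:21, L:15, W:13, T:1}
treat next patient → K; now {A:31, R:21, L:15, W:13, T:1}
treat next patient → A; now {R:21, L:15, W:13, T:1}
treat next patient → R; now {L:15, W:13, T:1}
treat next patient → L; now {W:13, T:1}

[E, N, K, A, R, L]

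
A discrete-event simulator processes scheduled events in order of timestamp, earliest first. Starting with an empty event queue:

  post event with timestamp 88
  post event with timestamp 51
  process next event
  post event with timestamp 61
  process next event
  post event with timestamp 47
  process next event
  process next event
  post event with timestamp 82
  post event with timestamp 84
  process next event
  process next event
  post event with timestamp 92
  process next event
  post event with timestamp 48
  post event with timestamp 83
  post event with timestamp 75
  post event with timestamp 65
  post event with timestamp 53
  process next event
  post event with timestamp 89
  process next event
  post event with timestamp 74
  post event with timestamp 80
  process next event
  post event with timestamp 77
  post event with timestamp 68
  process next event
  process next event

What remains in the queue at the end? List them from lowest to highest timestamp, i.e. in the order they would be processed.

75 → 77 → 80 → 83 → 89

insert 88 → {88}
insert 51 → {51, 88}
process next event → 51; now {88}
insert 61 → {61, 88}
process next event → 61; now {88}
insert 47 → {47, 88}
process next event → 47; now {88}
process next event → 88; now {}
insert 82 → {82}
insert 84 → {82, 84}
process next event → 82; now {84}
process next event → 84; now {}
insert 92 → {92}
process next event → 92; now {}
insert 48 → {48}
insert 83 → {48, 83}
insert 75 → {48, 75, 83}
insert 65 → {48, 65, 75, 83}
insert 53 → {48, 53, 65, 75, 83}
process next event → 48; now {53, 65, 75, 83}
insert 89 → {53, 65, 75, 83, 89}
process next event → 53; now {65, 75, 83, 89}
insert 74 → {65, 74, 75, 83, 89}
insert 80 → {65, 74, 75, 80, 83, 89}
process next event → 65; now {74, 75, 80, 83, 89}
insert 77 → {74, 75, 77, 80, 83, 89}
insert 68 → {68, 74, 75, 77, 80, 83, 89}
process next event → 68; now {74, 75, 77, 80, 83, 89}
process next event → 74; now {75, 77, 80, 83, 89}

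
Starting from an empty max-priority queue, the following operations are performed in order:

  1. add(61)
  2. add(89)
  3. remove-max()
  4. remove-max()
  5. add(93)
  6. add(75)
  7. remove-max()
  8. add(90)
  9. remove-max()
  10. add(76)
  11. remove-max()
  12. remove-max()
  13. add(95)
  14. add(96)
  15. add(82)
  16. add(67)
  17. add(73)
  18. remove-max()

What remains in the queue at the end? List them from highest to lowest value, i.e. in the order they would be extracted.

95, 82, 73, 67

insert 61 → {61}
insert 89 → {89, 61}
remove-max → 89; now {61}
remove-max → 61; now {}
insert 93 → {93}
insert 75 → {93, 75}
remove-max → 93; now {75}
insert 90 → {90, 75}
remove-max → 90; now {75}
insert 76 → {76, 75}
remove-max → 76; now {75}
remove-max → 75; now {}
insert 95 → {95}
insert 96 → {96, 95}
insert 82 → {96, 95, 82}
insert 67 → {96, 95, 82, 67}
insert 73 → {96, 95, 82, 73, 67}
remove-max → 96; now {95, 82, 73, 67}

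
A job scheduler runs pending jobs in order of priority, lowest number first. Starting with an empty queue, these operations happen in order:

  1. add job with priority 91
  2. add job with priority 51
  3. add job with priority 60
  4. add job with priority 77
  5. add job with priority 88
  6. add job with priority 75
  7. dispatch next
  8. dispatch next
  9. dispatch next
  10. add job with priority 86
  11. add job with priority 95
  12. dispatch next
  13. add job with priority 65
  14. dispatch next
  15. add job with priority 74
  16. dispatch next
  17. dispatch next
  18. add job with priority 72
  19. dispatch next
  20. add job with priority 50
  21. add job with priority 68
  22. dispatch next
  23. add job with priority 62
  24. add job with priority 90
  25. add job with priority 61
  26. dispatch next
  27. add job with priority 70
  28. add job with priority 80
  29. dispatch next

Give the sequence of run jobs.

[51, 60, 75, 77, 65, 74, 86, 72, 50, 61, 62]

insert 91 → {91}
insert 51 → {51, 91}
insert 60 → {51, 60, 91}
insert 77 → {51, 60, 77, 91}
insert 88 → {51, 60, 77, 88, 91}
insert 75 → {51, 60, 75, 77, 88, 91}
dispatch next → 51; now {60, 75, 77, 88, 91}
dispatch next → 60; now {75, 77, 88, 91}
dispatch next → 75; now {77, 88, 91}
insert 86 → {77, 86, 88, 91}
insert 95 → {77, 86, 88, 91, 95}
dispatch next → 77; now {86, 88, 91, 95}
insert 65 → {65, 86, 88, 91, 95}
dispatch next → 65; now {86, 88, 91, 95}
insert 74 → {74, 86, 88, 91, 95}
dispatch next → 74; now {86, 88, 91, 95}
dispatch next → 86; now {88, 91, 95}
insert 72 → {72, 88, 91, 95}
dispatch next → 72; now {88, 91, 95}
insert 50 → {50, 88, 91, 95}
insert 68 → {50, 68, 88, 91, 95}
dispatch next → 50; now {68, 88, 91, 95}
insert 62 → {62, 68, 88, 91, 95}
insert 90 → {62, 68, 88, 90, 91, 95}
insert 61 → {61, 62, 68, 88, 90, 91, 95}
dispatch next → 61; now {62, 68, 88, 90, 91, 95}
insert 70 → {62, 68, 70, 88, 90, 91, 95}
insert 80 → {62, 68, 70, 80, 88, 90, 91, 95}
dispatch next → 62; now {68, 70, 80, 88, 90, 91, 95}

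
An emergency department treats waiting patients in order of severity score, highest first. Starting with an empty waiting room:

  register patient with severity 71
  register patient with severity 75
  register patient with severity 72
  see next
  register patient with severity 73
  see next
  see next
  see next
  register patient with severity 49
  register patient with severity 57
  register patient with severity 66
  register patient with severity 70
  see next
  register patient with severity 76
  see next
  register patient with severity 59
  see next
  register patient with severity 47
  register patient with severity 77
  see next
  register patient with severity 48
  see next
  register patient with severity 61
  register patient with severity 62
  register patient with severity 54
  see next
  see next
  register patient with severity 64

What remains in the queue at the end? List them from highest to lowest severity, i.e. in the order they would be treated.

[64, 57, 54, 49, 48, 47]

insert 71 → {71}
insert 75 → {75, 71}
insert 72 → {75, 72, 71}
see next → 75; now {72, 71}
insert 73 → {73, 72, 71}
see next → 73; now {72, 71}
see next → 72; now {71}
see next → 71; now {}
insert 49 → {49}
insert 57 → {57, 49}
insert 66 → {66, 57, 49}
insert 70 → {70, 66, 57, 49}
see next → 70; now {66, 57, 49}
insert 76 → {76, 66, 57, 49}
see next → 76; now {66, 57, 49}
insert 59 → {66, 59, 57, 49}
see next → 66; now {59, 57, 49}
insert 47 → {59, 57, 49, 47}
insert 77 → {77, 59, 57, 49, 47}
see next → 77; now {59, 57, 49, 47}
insert 48 → {59, 57, 49, 48, 47}
see next → 59; now {57, 49, 48, 47}
insert 61 → {61, 57, 49, 48, 47}
insert 62 → {62, 61, 57, 49, 48, 47}
insert 54 → {62, 61, 57, 54, 49, 48, 47}
see next → 62; now {61, 57, 54, 49, 48, 47}
see next → 61; now {57, 54, 49, 48, 47}
insert 64 → {64, 57, 54, 49, 48, 47}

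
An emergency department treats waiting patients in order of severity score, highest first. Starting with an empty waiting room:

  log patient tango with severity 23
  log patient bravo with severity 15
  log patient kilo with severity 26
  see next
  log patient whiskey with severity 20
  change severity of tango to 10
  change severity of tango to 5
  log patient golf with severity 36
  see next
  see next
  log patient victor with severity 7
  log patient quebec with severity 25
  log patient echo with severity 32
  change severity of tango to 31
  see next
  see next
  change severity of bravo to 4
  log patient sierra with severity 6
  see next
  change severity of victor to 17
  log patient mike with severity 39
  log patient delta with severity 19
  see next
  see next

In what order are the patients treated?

add tango (severity 23) → {tango:23}
add bravo (severity 15) → {tango:23, bravo:15}
add kilo (severity 26) → {kilo:26, tango:23, bravo:15}
see next → kilo; now {tango:23, bravo:15}
add whiskey (severity 20) → {tango:23, whiskey:20, bravo:15}
update tango to severity 10 → {whiskey:20, bravo:15, tango:10}
update tango to severity 5 → {whiskey:20, bravo:15, tango:5}
add golf (severity 36) → {golf:36, whiskey:20, bravo:15, tango:5}
see next → golf; now {whiskey:20, bravo:15, tango:5}
see next → whiskey; now {bravo:15, tango:5}
add victor (severity 7) → {bravo:15, victor:7, tango:5}
add quebec (severity 25) → {quebec:25, bravo:15, victor:7, tango:5}
add echo (severity 32) → {echo:32, quebec:25, bravo:15, victor:7, tango:5}
update tango to severity 31 → {echo:32, tango:31, quebec:25, bravo:15, victor:7}
see next → echo; now {tango:31, quebec:25, bravo:15, victor:7}
see next → tango; now {quebec:25, bravo:15, victor:7}
update bravo to severity 4 → {quebec:25, victor:7, bravo:4}
add sierra (severity 6) → {quebec:25, victor:7, sierra:6, bravo:4}
see next → quebec; now {victor:7, sierra:6, bravo:4}
update victor to severity 17 → {victor:17, sierra:6, bravo:4}
add mike (severity 39) → {mike:39, victor:17, sierra:6, bravo:4}
add delta (severity 19) → {mike:39, delta:19, victor:17, sierra:6, bravo:4}
see next → mike; now {delta:19, victor:17, sierra:6, bravo:4}
see next → delta; now {victor:17, sierra:6, bravo:4}

kilo, golf, whiskey, echo, tango, quebec, mike, delta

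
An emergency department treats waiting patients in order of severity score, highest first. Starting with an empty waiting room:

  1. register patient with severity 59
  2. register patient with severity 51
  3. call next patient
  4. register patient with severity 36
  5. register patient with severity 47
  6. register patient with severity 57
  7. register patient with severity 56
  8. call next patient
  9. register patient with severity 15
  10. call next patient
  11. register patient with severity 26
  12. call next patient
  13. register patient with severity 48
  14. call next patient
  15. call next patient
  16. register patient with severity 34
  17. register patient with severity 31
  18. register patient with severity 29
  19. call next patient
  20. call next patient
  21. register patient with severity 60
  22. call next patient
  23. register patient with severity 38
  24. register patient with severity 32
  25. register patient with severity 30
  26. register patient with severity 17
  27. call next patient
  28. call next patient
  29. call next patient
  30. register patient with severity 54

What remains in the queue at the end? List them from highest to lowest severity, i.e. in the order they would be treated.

54, 30, 29, 26, 17, 15

insert 59 → {59}
insert 51 → {59, 51}
call next patient → 59; now {51}
insert 36 → {51, 36}
insert 47 → {51, 47, 36}
insert 57 → {57, 51, 47, 36}
insert 56 → {57, 56, 51, 47, 36}
call next patient → 57; now {56, 51, 47, 36}
insert 15 → {56, 51, 47, 36, 15}
call next patient → 56; now {51, 47, 36, 15}
insert 26 → {51, 47, 36, 26, 15}
call next patient → 51; now {47, 36, 26, 15}
insert 48 → {48, 47, 36, 26, 15}
call next patient → 48; now {47, 36, 26, 15}
call next patient → 47; now {36, 26, 15}
insert 34 → {36, 34, 26, 15}
insert 31 → {36, 34, 31, 26, 15}
insert 29 → {36, 34, 31, 29, 26, 15}
call next patient → 36; now {34, 31, 29, 26, 15}
call next patient → 34; now {31, 29, 26, 15}
insert 60 → {60, 31, 29, 26, 15}
call next patient → 60; now {31, 29, 26, 15}
insert 38 → {38, 31, 29, 26, 15}
insert 32 → {38, 32, 31, 29, 26, 15}
insert 30 → {38, 32, 31, 30, 29, 26, 15}
insert 17 → {38, 32, 31, 30, 29, 26, 17, 15}
call next patient → 38; now {32, 31, 30, 29, 26, 17, 15}
call next patient → 32; now {31, 30, 29, 26, 17, 15}
call next patient → 31; now {30, 29, 26, 17, 15}
insert 54 → {54, 30, 29, 26, 17, 15}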